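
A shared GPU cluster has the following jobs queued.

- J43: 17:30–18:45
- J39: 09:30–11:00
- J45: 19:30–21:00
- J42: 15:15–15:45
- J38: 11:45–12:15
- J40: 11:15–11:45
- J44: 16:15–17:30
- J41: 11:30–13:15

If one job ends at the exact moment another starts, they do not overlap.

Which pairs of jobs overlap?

Sorted by start: J39, J40, J41, J38, J42, J44, J43, J45.
J40 starts after J39 ends; J39 is clear from here.
J41 starts before J40 ends → J40 and J41 overlap.
J38 starts exactly when J40 ends (back-to-back, no overlap); J40 is clear from here.
J38 starts before J41 ends → J41 and J38 overlap.
J42 starts after J41 ends; J41 is clear from here.
J42 starts after J38 ends; J38 is clear from here.
J44 starts after J42 ends; J42 is clear from here.
J43 starts exactly when J44 ends (back-to-back, no overlap); J44 is clear from here.
J45 starts after J43 ends.

J38 & J41, J40 & J41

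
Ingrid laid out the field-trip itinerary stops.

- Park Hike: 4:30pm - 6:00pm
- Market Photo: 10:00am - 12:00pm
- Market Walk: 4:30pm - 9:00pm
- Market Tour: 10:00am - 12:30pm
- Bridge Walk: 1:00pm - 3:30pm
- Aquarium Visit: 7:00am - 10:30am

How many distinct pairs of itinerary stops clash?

4

Sorted by start: Aquarium Visit, Market Photo, Market Tour, Bridge Walk, Park Hike, Market Walk.
Market Photo starts before Aquarium Visit ends → Aquarium Visit and Market Photo overlap.
Market Tour starts before Aquarium Visit ends → Aquarium Visit and Market Tour overlap.
Bridge Walk starts after Aquarium Visit ends; Aquarium Visit is clear from here.
Market Tour starts before Market Photo ends → Market Photo and Market Tour overlap.
Bridge Walk starts after Market Photo ends; Market Photo is clear from here.
Bridge Walk starts after Market Tour ends; Market Tour is clear from here.
Park Hike starts after Bridge Walk ends; Bridge Walk is clear from here.
Market Walk starts before Park Hike ends → Park Hike and Market Walk overlap.
Overlapping pairs: Aquarium Visit & Market Photo, Aquarium Visit & Market Tour, Market Photo & Market Tour, Market Walk & Park Hike — 4 in total.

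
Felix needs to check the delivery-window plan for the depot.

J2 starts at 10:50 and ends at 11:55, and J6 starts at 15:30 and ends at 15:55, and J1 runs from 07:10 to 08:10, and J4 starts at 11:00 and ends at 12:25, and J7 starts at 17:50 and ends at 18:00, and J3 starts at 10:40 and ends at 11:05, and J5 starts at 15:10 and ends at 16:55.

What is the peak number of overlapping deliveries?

Walk through starts and ends in time order (an end at T is processed before a start at T):
07:10 start J1 → 1
08:10 end J1 → 0
10:40 start J3 → 1
10:50 start J2 → 2
11:00 start J4 → 3
11:05 end J3 → 2
11:55 end J2 → 1
12:25 end J4 → 0
15:10 start J5 → 1
15:30 start J6 → 2
15:55 end J6 → 1
16:55 end J5 → 0
17:50 start J7 → 1
18:00 end J7 → 0
Peak is 3, at 11:00 (J2, J3, J4).

3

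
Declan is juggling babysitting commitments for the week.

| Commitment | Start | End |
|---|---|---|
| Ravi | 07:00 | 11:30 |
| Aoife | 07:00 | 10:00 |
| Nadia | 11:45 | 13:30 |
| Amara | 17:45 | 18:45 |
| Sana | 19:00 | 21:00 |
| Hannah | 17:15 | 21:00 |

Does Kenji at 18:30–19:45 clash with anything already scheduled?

Ravi: ends 11:30 at or before Kenji starts 18:30 → clear.
Aoife: ends 10:00 at or before Kenji starts 18:30 → clear.
Nadia: ends 13:30 at or before Kenji starts 18:30 → clear.
Hannah: starts 17:15 before Kenji ends 19:45, and ends 21:00 after Kenji starts 18:30 → overlap.
Amara: starts 17:45 before Kenji ends 19:45, and ends 18:45 after Kenji starts 18:30 → overlap.
Sana: starts 19:00 before Kenji ends 19:45, and ends 21:00 after Kenji starts 18:30 → overlap.
Kenji overlaps Amara, Sana, Hannah.

Yes — it overlaps Amara, Hannah, Sana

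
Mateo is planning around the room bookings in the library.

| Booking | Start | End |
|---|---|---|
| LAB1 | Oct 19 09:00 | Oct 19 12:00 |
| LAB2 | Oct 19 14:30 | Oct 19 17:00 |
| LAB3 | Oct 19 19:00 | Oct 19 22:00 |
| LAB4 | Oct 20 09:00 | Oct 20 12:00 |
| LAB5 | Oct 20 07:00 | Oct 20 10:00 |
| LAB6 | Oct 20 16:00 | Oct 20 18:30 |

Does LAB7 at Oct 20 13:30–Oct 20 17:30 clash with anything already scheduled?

Yes — it overlaps LAB6

LAB1: ends Oct 19 12:00 at or before LAB7 starts Oct 20 13:30 → clear.
LAB2: ends Oct 19 17:00 at or before LAB7 starts Oct 20 13:30 → clear.
LAB3: ends Oct 19 22:00 at or before LAB7 starts Oct 20 13:30 → clear.
LAB5: ends Oct 20 10:00 at or before LAB7 starts Oct 20 13:30 → clear.
LAB4: ends Oct 20 12:00 at or before LAB7 starts Oct 20 13:30 → clear.
LAB6: starts Oct 20 16:00 before LAB7 ends Oct 20 17:30, and ends Oct 20 18:30 after LAB7 starts Oct 20 13:30 → overlap.
LAB7 overlaps LAB6.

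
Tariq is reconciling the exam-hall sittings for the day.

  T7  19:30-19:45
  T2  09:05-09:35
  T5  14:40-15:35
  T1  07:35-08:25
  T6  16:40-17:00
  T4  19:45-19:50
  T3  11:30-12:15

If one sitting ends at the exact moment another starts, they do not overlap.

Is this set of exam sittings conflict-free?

Sorted by start: T1, T2, T3, T5, T6, T7, T4.
T2 starts after T1 ends, so nothing later overlaps T1 either.
T3 starts after T2 ends, so nothing later overlaps T2 either.
T5 starts after T3 ends, so nothing later overlaps T3 either.
T6 starts after T5 ends, so nothing later overlaps T5 either.
T7 starts after T6 ends, so nothing later overlaps T6 either.
T4 starts exactly when T7 ends (back-to-back, no overlap).
Every pair is clear; the schedule has no overlaps.

Yes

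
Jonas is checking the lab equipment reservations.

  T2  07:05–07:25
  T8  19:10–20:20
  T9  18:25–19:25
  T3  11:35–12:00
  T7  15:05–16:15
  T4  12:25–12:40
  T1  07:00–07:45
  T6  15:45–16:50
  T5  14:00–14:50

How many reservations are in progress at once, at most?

2

Sweep the timeline, counting +1 at each start and −1 at each end (ends before starts at a tie):
07:00 start T1 → 1
07:05 start T2 → 2
07:25 end T2 → 1
07:45 end T1 → 0
11:35 start T3 → 1
12:00 end T3 → 0
12:25 start T4 → 1
12:40 end T4 → 0
14:00 start T5 → 1
14:50 end T5 → 0
15:05 start T7 → 1
15:45 start T6 → 2
16:15 end T7 → 1
16:50 end T6 → 0
18:25 start T9 → 1
19:10 start T8 → 2
19:25 end T9 → 1
20:20 end T8 → 0
Peak is 2, at 07:05 (T1, T2).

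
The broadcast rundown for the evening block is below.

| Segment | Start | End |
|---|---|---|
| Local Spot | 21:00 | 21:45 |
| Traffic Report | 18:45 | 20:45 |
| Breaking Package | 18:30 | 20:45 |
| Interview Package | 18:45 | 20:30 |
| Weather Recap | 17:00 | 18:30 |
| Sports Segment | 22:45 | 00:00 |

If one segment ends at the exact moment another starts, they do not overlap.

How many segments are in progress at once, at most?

3

Sort all start/end points and keep a running count:
17:00 start Weather Recap → 1
18:30 end Weather Recap → 0
18:30 start Breaking Package → 1
18:45 start Interview Package → 2
18:45 start Traffic Report → 3
20:30 end Interview Package → 2
20:45 end Breaking Package → 1
20:45 end Traffic Report → 0
21:00 start Local Spot → 1
21:45 end Local Spot → 0
22:45 start Sports Segment → 1
00:00 end Sports Segment → 0
Peak is 3, at 18:45 (Breaking Package, Interview Package, Traffic Report).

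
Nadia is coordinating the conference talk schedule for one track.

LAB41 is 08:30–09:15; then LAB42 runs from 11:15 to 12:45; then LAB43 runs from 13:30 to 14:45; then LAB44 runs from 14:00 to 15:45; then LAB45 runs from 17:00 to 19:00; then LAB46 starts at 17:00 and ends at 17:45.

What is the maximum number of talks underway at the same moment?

2

Walk through starts and ends in time order (an end at T is processed before a start at T):
08:30 start LAB41 → 1
09:15 end LAB41 → 0
11:15 start LAB42 → 1
12:45 end LAB42 → 0
13:30 start LAB43 → 1
14:00 start LAB44 → 2
14:45 end LAB43 → 1
15:45 end LAB44 → 0
17:00 start LAB45 → 1
17:00 start LAB46 → 2
17:45 end LAB46 → 1
19:00 end LAB45 → 0
Peak is 2, at 14:00 (LAB43, LAB44).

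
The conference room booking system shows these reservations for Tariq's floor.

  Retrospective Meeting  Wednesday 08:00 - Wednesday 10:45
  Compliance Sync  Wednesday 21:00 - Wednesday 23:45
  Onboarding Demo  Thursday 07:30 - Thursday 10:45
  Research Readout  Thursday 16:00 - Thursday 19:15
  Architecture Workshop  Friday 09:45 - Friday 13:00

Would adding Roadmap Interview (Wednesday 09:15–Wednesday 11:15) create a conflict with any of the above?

Yes — it overlaps Retrospective Meeting

Retrospective Meeting: starts Wednesday 08:00 before Roadmap Interview ends Wednesday 11:15, and ends Wednesday 10:45 after Roadmap Interview starts Wednesday 09:15 → overlap.
Compliance Sync: starts Wednesday 21:00 at or after Roadmap Interview ends Wednesday 11:15 → clear.
Onboarding Demo: starts Thursday 07:30 at or after Roadmap Interview ends Wednesday 11:15 → clear.
Research Readout: starts Thursday 16:00 at or after Roadmap Interview ends Wednesday 11:15 → clear.
Architecture Workshop: starts Friday 09:45 at or after Roadmap Interview ends Wednesday 11:15 → clear.
Roadmap Interview overlaps Retrospective Meeting.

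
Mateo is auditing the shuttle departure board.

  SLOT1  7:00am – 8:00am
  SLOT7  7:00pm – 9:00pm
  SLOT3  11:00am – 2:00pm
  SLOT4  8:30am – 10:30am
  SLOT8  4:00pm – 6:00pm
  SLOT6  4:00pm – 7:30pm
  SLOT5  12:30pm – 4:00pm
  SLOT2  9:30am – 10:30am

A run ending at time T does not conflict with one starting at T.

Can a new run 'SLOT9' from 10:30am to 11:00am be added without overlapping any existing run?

Yes — the slot is free

SLOT1: ends 8:00am at or before SLOT9 starts 10:30am → clear.
SLOT4: ends 10:30am at or before SLOT9 starts 10:30am → clear.
SLOT2: ends 10:30am at or before SLOT9 starts 10:30am → clear.
SLOT3: starts 11:00am at or after SLOT9 ends 11:00am → clear.
SLOT5: starts 12:30pm at or after SLOT9 ends 11:00am → clear.
SLOT6: starts 4:00pm at or after SLOT9 ends 11:00am → clear.
SLOT8: starts 4:00pm at or after SLOT9 ends 11:00am → clear.
SLOT7: starts 7:00pm at or after SLOT9 ends 11:00am → clear.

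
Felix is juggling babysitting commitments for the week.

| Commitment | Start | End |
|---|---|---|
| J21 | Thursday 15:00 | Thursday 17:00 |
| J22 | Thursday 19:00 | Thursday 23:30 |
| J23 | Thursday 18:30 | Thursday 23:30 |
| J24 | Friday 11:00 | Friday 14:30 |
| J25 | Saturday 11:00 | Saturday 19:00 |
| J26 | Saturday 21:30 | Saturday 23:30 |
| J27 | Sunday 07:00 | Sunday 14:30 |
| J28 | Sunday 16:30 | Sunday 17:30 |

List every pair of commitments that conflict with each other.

Sorted by start: J21, J23, J22, J24, J25, J26, J27, J28.
J23 starts after J21 ends; J21 is clear from here.
J22 starts before J23 ends → J23 and J22 overlap.
J24 starts after J23 ends; J23 is clear from here.
J24 starts after J22 ends; J22 is clear from here.
J25 starts after J24 ends; J24 is clear from here.
J26 starts after J25 ends; J25 is clear from here.
J27 starts after J26 ends; J26 is clear from here.
J28 starts after J27 ends.

J22 & J23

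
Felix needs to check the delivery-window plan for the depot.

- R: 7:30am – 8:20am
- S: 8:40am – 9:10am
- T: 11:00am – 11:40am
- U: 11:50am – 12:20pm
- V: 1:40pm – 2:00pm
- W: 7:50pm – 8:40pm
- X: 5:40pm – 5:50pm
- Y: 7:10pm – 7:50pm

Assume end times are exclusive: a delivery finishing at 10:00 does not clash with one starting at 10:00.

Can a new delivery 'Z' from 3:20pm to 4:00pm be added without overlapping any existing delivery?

R: ends 8:20am at or before Z starts 3:20pm → clear.
S: ends 9:10am at or before Z starts 3:20pm → clear.
T: ends 11:40am at or before Z starts 3:20pm → clear.
U: ends 12:20pm at or before Z starts 3:20pm → clear.
V: ends 2:00pm at or before Z starts 3:20pm → clear.
X: starts 5:40pm at or after Z ends 4:00pm → clear.
Y: starts 7:10pm at or after Z ends 4:00pm → clear.
W: starts 7:50pm at or after Z ends 4:00pm → clear.

Yes — the slot is free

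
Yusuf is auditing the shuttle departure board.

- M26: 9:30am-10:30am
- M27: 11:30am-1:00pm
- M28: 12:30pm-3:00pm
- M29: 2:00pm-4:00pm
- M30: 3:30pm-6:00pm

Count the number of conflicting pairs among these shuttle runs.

3

Sorted by start: M26, M27, M28, M29, M30.
M27 starts after M26 ends, so nothing later overlaps M26 either.
M28 starts before M27 ends → M27 and M28 overlap.
M29 starts after M27 ends, so nothing later overlaps M27 either.
M29 starts before M28 ends → M28 and M29 overlap.
M30 starts after M28 ends.
M30 starts before M29 ends → M29 and M30 overlap.
Overlapping pairs: M27 & M28, M28 & M29, M29 & M30 — 3 in total.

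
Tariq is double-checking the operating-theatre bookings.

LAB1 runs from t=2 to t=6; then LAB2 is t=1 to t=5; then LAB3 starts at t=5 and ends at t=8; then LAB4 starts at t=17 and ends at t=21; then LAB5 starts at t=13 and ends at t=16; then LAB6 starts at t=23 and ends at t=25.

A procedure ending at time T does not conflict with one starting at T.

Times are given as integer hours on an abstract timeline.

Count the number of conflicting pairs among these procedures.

2

Sorted by start: LAB2, LAB1, LAB3, LAB5, LAB4, LAB6.
LAB1 starts before LAB2 ends → LAB2 and LAB1 overlap.
LAB3 starts exactly when LAB2 ends (back-to-back, no overlap) — done with LAB2.
LAB3 starts before LAB1 ends → LAB1 and LAB3 overlap.
LAB5 starts after LAB1 ends — done with LAB1.
LAB5 starts after LAB3 ends — done with LAB3.
LAB4 starts after LAB5 ends — done with LAB5.
LAB6 starts after LAB4 ends.
Overlapping pairs: LAB1 & LAB2, LAB1 & LAB3 — 2 in total.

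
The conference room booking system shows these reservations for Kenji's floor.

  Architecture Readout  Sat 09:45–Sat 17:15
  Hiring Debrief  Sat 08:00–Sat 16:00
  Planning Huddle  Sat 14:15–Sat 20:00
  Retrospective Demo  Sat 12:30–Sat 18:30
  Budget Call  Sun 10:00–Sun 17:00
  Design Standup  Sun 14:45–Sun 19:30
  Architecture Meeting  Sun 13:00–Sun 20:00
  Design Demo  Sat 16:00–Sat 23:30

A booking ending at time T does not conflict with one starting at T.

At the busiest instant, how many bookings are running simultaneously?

Sweep the timeline, counting +1 at each start and −1 at each end (ends before starts at a tie):
Sat 08:00 start Hiring Debrief → 1
Sat 09:45 start Architecture Readout → 2
Sat 12:30 start Retrospective Demo → 3
Sat 14:15 start Planning Huddle → 4
Sat 16:00 end Hiring Debrief → 3
Sat 16:00 start Design Demo → 4
Sat 17:15 end Architecture Readout → 3
Sat 18:30 end Retrospective Demo → 2
Sat 20:00 end Planning Huddle → 1
Sat 23:30 end Design Demo → 0
Sun 10:00 start Budget Call → 1
Sun 13:00 start Architecture Meeting → 2
Sun 14:45 start Design Standup → 3
Sun 17:00 end Budget Call → 2
Sun 19:30 end Design Standup → 1
Sun 20:00 end Architecture Meeting → 0
Peak is 4, at Sat 14:15 (Architecture Readout, Hiring Debrief, Planning Huddle, Retrospective Demo).

4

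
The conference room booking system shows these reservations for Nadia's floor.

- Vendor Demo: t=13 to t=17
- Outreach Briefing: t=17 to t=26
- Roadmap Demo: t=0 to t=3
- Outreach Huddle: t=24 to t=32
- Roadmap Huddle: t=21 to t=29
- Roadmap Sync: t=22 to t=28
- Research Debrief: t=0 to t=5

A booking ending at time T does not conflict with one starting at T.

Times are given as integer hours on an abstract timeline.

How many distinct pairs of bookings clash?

Check each pair: they overlap iff neither finishes before the other starts.
Sorted by start: Research Debrief, Roadmap Demo, Vendor Demo, Outreach Briefing, Roadmap Huddle, Roadmap Sync, Outreach Huddle.
Roadmap Demo starts before Research Debrief ends → Research Debrief and Roadmap Demo overlap.
Vendor Demo starts after Research Debrief ends; Research Debrief is clear from here.
Vendor Demo starts after Roadmap Demo ends; Roadmap Demo is clear from here.
Outreach Briefing starts exactly when Vendor Demo ends (back-to-back, no overlap); Vendor Demo is clear from here.
Roadmap Huddle starts before Outreach Briefing ends → Outreach Briefing and Roadmap Huddle overlap.
Roadmap Sync starts before Outreach Briefing ends → Outreach Briefing and Roadmap Sync overlap.
Outreach Huddle starts before Outreach Briefing ends → Outreach Briefing and Outreach Huddle overlap.
Roadmap Sync starts before Roadmap Huddle ends → Roadmap Huddle and Roadmap Sync overlap.
Outreach Huddle starts before Roadmap Huddle ends → Roadmap Huddle and Outreach Huddle overlap.
Outreach Huddle starts before Roadmap Sync ends → Roadmap Sync and Outreach Huddle overlap.
Overlapping pairs: Outreach Briefing & Outreach Huddle, Outreach Briefing & Roadmap Huddle, Outreach Briefing & Roadmap Sync, Outreach Huddle & Roadmap Huddle, Outreach Huddle & Roadmap Sync, Research Debrief & Roadmap Demo, Roadmap Huddle & Roadmap Sync — 7 in total.

7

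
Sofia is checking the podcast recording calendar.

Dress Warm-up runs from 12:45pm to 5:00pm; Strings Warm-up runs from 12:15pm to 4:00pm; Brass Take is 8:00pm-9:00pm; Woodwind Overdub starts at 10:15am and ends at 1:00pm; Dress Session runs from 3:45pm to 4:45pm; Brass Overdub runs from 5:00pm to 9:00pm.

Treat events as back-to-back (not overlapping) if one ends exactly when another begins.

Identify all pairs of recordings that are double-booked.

Sorted by start: Woodwind Overdub, Strings Warm-up, Dress Warm-up, Dress Session, Brass Overdub, Brass Take.
Strings Warm-up starts before Woodwind Overdub ends → Woodwind Overdub and Strings Warm-up overlap.
Dress Warm-up starts before Woodwind Overdub ends → Woodwind Overdub and Dress Warm-up overlap.
Dress Session starts after Woodwind Overdub ends; Woodwind Overdub is clear from here.
Dress Warm-up starts before Strings Warm-up ends → Strings Warm-up and Dress Warm-up overlap.
Dress Session starts before Strings Warm-up ends → Strings Warm-up and Dress Session overlap.
Brass Overdub starts after Strings Warm-up ends; Strings Warm-up is clear from here.
Dress Session starts before Dress Warm-up ends → Dress Warm-up and Dress Session overlap.
Brass Overdub starts exactly when Dress Warm-up ends (back-to-back, no overlap); Dress Warm-up is clear from here.
Brass Overdub starts after Dress Session ends; Dress Session is clear from here.
Brass Take starts before Brass Overdub ends → Brass Overdub and Brass Take overlap.

Brass Overdub & Brass Take, Dress Session & Dress Warm-up, Dress Session & Strings Warm-up, Dress Warm-up & Strings Warm-up, Dress Warm-up & Woodwind Overdub, Strings Warm-up & Woodwind Overdub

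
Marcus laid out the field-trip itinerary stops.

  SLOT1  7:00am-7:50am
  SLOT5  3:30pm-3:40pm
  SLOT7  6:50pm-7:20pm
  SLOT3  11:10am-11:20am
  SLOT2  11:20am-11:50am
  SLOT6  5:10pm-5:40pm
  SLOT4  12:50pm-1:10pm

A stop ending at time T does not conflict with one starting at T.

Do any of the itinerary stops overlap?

No

Sorted by start: SLOT1, SLOT3, SLOT2, SLOT4, SLOT5, SLOT6, SLOT7.
SLOT3 starts after SLOT1 ends, so SLOT1 has no further overlaps.
SLOT2 starts exactly when SLOT3 ends (back-to-back, no overlap), so SLOT3 has no further overlaps.
SLOT4 starts after SLOT2 ends, so SLOT2 has no further overlaps.
SLOT5 starts after SLOT4 ends, so SLOT4 has no further overlaps.
SLOT6 starts after SLOT5 ends, so SLOT5 has no further overlaps.
SLOT7 starts after SLOT6 ends.
Every pair is clear; the schedule has no overlaps.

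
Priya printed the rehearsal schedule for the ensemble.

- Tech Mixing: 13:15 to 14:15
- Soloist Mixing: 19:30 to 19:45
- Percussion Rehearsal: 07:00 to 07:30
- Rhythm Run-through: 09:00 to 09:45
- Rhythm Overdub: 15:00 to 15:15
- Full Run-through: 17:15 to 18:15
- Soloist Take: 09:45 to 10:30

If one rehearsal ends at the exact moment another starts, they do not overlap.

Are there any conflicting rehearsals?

No

Sorted by start: Percussion Rehearsal, Rhythm Run-through, Soloist Take, Tech Mixing, Rhythm Overdub, Full Run-through, Soloist Mixing.
Rhythm Run-through starts after Percussion Rehearsal ends, so Percussion Rehearsal has no further overlaps.
Soloist Take starts exactly when Rhythm Run-through ends (back-to-back, no overlap), so Rhythm Run-through has no further overlaps.
Tech Mixing starts after Soloist Take ends, so Soloist Take has no further overlaps.
Rhythm Overdub starts after Tech Mixing ends, so Tech Mixing has no further overlaps.
Full Run-through starts after Rhythm Overdub ends, so Rhythm Overdub has no further overlaps.
Soloist Mixing starts after Full Run-through ends.
Every pair is clear; the schedule has no overlaps.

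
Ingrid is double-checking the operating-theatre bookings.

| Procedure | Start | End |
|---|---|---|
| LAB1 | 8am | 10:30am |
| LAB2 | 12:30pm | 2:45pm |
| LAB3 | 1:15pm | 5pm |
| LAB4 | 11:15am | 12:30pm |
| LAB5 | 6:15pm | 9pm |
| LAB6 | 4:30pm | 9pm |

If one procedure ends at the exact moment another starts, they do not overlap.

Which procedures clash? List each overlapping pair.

LAB2 & LAB3, LAB3 & LAB6, LAB5 & LAB6

Check each pair: they overlap iff neither finishes before the other starts.
Sorted by start: LAB1, LAB4, LAB2, LAB3, LAB6, LAB5.
LAB4 starts after LAB1 ends — done with LAB1.
LAB2 starts exactly when LAB4 ends (back-to-back, no overlap) — done with LAB4.
LAB3 starts before LAB2 ends → LAB2 and LAB3 overlap.
LAB6 starts after LAB2 ends — done with LAB2.
LAB6 starts before LAB3 ends → LAB3 and LAB6 overlap.
LAB5 starts after LAB3 ends.
LAB5 starts before LAB6 ends → LAB6 and LAB5 overlap.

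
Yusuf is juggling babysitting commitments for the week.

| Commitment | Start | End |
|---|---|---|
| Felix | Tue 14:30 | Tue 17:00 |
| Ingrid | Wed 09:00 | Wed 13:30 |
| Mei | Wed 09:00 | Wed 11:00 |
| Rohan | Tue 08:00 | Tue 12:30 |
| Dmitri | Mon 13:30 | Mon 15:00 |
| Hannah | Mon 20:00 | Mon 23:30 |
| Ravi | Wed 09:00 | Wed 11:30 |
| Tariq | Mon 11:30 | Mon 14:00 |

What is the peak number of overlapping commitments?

Sort all start/end points and keep a running count:
Mon 11:30 start Tariq → 1
Mon 13:30 start Dmitri → 2
Mon 14:00 end Tariq → 1
Mon 15:00 end Dmitri → 0
Mon 20:00 start Hannah → 1
Mon 23:30 end Hannah → 0
Tue 08:00 start Rohan → 1
Tue 12:30 end Rohan → 0
Tue 14:30 start Felix → 1
Tue 17:00 end Felix → 0
Wed 09:00 start Ingrid → 1
Wed 09:00 start Mei → 2
Wed 09:00 start Ravi → 3
Wed 11:00 end Mei → 2
Wed 11:30 end Ravi → 1
Wed 13:30 end Ingrid → 0
Peak is 3, at Wed 09:00 (Ingrid, Mei, Ravi).

3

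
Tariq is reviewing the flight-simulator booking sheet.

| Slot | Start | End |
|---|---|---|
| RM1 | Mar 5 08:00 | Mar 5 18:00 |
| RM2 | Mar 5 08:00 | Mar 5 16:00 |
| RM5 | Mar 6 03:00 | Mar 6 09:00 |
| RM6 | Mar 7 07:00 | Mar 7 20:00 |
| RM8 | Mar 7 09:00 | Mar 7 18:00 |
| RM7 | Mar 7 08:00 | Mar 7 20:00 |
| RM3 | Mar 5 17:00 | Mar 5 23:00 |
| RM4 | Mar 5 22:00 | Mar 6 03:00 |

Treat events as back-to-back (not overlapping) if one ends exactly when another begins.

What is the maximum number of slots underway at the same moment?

Sort all start/end points and keep a running count:
Mar 5 08:00 start RM1 → 1
Mar 5 08:00 start RM2 → 2
Mar 5 16:00 end RM2 → 1
Mar 5 17:00 start RM3 → 2
Mar 5 18:00 end RM1 → 1
Mar 5 22:00 start RM4 → 2
Mar 5 23:00 end RM3 → 1
Mar 6 03:00 end RM4 → 0
Mar 6 03:00 start RM5 → 1
Mar 6 09:00 end RM5 → 0
Mar 7 07:00 start RM6 → 1
Mar 7 08:00 start RM7 → 2
Mar 7 09:00 start RM8 → 3
Mar 7 18:00 end RM8 → 2
Mar 7 20:00 end RM6 → 1
Mar 7 20:00 end RM7 → 0
Peak is 3, at Mar 7 09:00 (RM6, RM7, RM8).

3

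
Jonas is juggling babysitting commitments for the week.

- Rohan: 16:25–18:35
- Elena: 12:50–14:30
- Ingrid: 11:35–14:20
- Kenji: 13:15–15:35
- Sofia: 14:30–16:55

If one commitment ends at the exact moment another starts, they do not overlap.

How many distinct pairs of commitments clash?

5

Sorted by start: Ingrid, Elena, Kenji, Sofia, Rohan.
Elena starts before Ingrid ends → Ingrid and Elena overlap.
Kenji starts before Ingrid ends → Ingrid and Kenji overlap.
Sofia starts after Ingrid ends, so nothing later overlaps Ingrid either.
Kenji starts before Elena ends → Elena and Kenji overlap.
Sofia starts exactly when Elena ends (back-to-back, no overlap), so nothing later overlaps Elena either.
Sofia starts before Kenji ends → Kenji and Sofia overlap.
Rohan starts after Kenji ends.
Rohan starts before Sofia ends → Sofia and Rohan overlap.
Overlapping pairs: Elena & Ingrid, Elena & Kenji, Ingrid & Kenji, Kenji & Sofia, Rohan & Sofia — 5 in total.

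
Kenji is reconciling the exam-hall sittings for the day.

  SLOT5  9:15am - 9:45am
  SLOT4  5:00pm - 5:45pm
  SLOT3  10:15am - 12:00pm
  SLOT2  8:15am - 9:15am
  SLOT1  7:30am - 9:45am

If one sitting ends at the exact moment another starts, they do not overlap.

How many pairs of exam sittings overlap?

2

Sorted by start: SLOT1, SLOT2, SLOT5, SLOT3, SLOT4.
SLOT2 starts before SLOT1 ends → SLOT1 and SLOT2 overlap.
SLOT5 starts before SLOT1 ends → SLOT1 and SLOT5 overlap.
SLOT3 starts after SLOT1 ends — done with SLOT1.
SLOT5 starts exactly when SLOT2 ends (back-to-back, no overlap) — done with SLOT2.
SLOT3 starts after SLOT5 ends — done with SLOT5.
SLOT4 starts after SLOT3 ends.
Overlapping pairs: SLOT1 & SLOT2, SLOT1 & SLOT5 — 2 in total.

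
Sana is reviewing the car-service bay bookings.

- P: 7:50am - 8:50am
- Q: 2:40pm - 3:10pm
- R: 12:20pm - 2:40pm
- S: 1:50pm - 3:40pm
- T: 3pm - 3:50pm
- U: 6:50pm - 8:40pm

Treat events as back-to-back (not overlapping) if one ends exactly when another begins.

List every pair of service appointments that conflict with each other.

Check each pair: they overlap iff neither finishes before the other starts.
Sorted by start: P, R, S, Q, T, U.
R starts after P ends, so nothing later overlaps P either.
S starts before R ends → R and S overlap.
Q starts exactly when R ends (back-to-back, no overlap), so nothing later overlaps R either.
Q starts before S ends → S and Q overlap.
T starts before S ends → S and T overlap.
U starts after S ends.
T starts before Q ends → Q and T overlap.
U starts after Q ends.
U starts after T ends.

Q & S, Q & T, R & S, S & T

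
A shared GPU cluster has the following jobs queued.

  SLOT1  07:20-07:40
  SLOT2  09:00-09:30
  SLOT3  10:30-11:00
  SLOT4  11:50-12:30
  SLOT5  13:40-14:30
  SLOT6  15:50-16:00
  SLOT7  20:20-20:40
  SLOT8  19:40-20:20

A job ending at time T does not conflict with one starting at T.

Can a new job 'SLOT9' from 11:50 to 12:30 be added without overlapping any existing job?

SLOT1: ends 07:40 at or before SLOT9 starts 11:50 → clear.
SLOT2: ends 09:30 at or before SLOT9 starts 11:50 → clear.
SLOT3: ends 11:00 at or before SLOT9 starts 11:50 → clear.
SLOT4: starts 11:50 before SLOT9 ends 12:30, and ends 12:30 after SLOT9 starts 11:50 → overlap.
SLOT5: starts 13:40 at or after SLOT9 ends 12:30 → clear.
SLOT6: starts 15:50 at or after SLOT9 ends 12:30 → clear.
SLOT8: starts 19:40 at or after SLOT9 ends 12:30 → clear.
SLOT7: starts 20:20 at or after SLOT9 ends 12:30 → clear.
SLOT9 overlaps SLOT4.

No — it overlaps SLOT4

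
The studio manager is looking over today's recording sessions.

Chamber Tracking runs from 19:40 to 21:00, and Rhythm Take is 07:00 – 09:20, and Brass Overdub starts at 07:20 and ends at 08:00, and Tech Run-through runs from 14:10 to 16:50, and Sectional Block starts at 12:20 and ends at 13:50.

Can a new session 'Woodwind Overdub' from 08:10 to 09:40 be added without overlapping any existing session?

Rhythm Take: starts 07:00 before Woodwind Overdub ends 09:40, and ends 09:20 after Woodwind Overdub starts 08:10 → overlap.
Brass Overdub: ends 08:00 at or before Woodwind Overdub starts 08:10 → clear.
Sectional Block: starts 12:20 at or after Woodwind Overdub ends 09:40 → clear.
Tech Run-through: starts 14:10 at or after Woodwind Overdub ends 09:40 → clear.
Chamber Tracking: starts 19:40 at or after Woodwind Overdub ends 09:40 → clear.
Woodwind Overdub overlaps Rhythm Take.

No — it overlaps Rhythm Take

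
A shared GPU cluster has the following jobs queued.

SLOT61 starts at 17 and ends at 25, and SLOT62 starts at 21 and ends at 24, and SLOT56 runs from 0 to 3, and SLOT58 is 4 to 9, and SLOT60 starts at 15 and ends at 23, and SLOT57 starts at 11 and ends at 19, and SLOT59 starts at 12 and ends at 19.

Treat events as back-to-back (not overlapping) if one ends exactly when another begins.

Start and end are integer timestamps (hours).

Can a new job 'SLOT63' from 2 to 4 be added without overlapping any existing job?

No — it overlaps SLOT56

SLOT56: starts 0 before SLOT63 ends 4, and ends 3 after SLOT63 starts 2 → overlap.
SLOT58: starts 4 at or after SLOT63 ends 4 → clear.
SLOT57: starts 11 at or after SLOT63 ends 4 → clear.
SLOT59: starts 12 at or after SLOT63 ends 4 → clear.
SLOT60: starts 15 at or after SLOT63 ends 4 → clear.
SLOT61: starts 17 at or after SLOT63 ends 4 → clear.
SLOT62: starts 21 at or after SLOT63 ends 4 → clear.
SLOT63 overlaps SLOT56.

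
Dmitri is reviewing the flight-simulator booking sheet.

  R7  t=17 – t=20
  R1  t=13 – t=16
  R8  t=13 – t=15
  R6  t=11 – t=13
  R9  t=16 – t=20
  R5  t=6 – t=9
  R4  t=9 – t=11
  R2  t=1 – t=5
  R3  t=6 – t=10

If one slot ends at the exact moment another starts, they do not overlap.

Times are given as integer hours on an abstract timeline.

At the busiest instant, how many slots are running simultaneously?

2

Walk through starts and ends in time order (an end at T is processed before a start at T):
t=1 start R2 → 1
t=5 end R2 → 0
t=6 start R3 → 1
t=6 start R5 → 2
t=9 end R5 → 1
t=9 start R4 → 2
t=10 end R3 → 1
t=11 end R4 → 0
t=11 start R6 → 1
t=13 end R6 → 0
t=13 start R1 → 1
t=13 start R8 → 2
t=15 end R8 → 1
t=16 end R1 → 0
t=16 start R9 → 1
t=17 start R7 → 2
t=20 end R7 → 1
t=20 end R9 → 0
Peak is 2, at t=6 (R3, R5).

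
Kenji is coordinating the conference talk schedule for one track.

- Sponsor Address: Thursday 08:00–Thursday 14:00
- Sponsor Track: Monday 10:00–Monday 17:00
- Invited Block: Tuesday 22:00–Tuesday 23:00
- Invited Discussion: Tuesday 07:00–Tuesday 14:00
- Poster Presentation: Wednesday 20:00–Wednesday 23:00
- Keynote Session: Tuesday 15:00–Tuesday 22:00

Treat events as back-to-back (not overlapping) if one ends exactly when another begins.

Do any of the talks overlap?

No

Sorted by start: Sponsor Track, Invited Discussion, Keynote Session, Invited Block, Poster Presentation, Sponsor Address.
Invited Discussion starts after Sponsor Track ends, so nothing later overlaps Sponsor Track either.
Keynote Session starts after Invited Discussion ends, so nothing later overlaps Invited Discussion either.
Invited Block starts exactly when Keynote Session ends (back-to-back, no overlap), so nothing later overlaps Keynote Session either.
Poster Presentation starts after Invited Block ends, so nothing later overlaps Invited Block either.
Sponsor Address starts after Poster Presentation ends.
Every pair is clear; the schedule has no overlaps.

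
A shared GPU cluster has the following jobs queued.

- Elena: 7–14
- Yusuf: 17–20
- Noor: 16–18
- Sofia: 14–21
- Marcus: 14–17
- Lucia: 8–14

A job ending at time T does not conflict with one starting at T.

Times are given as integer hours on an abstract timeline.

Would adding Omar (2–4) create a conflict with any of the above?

Elena: starts 7 at or after Omar ends 4 → clear.
Lucia: starts 8 at or after Omar ends 4 → clear.
Sofia: starts 14 at or after Omar ends 4 → clear.
Marcus: starts 14 at or after Omar ends 4 → clear.
Noor: starts 16 at or after Omar ends 4 → clear.
Yusuf: starts 17 at or after Omar ends 4 → clear.

No — it doesn't clash with anything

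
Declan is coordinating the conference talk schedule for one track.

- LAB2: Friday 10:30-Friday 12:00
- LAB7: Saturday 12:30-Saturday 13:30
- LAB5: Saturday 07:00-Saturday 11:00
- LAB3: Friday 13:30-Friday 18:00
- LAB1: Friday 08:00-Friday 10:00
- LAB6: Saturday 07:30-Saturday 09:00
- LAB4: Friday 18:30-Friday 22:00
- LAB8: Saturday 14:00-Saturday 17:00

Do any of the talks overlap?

Sorted by start: LAB1, LAB2, LAB3, LAB4, LAB5, LAB6, LAB7, LAB8.
LAB2 starts after LAB1 ends, so nothing later overlaps LAB1 either.
LAB3 starts after LAB2 ends, so nothing later overlaps LAB2 either.
LAB4 starts after LAB3 ends, so nothing later overlaps LAB3 either.
LAB5 starts after LAB4 ends, so nothing later overlaps LAB4 either.
LAB6 starts before LAB5 ends → LAB5 and LAB6 overlap.
That's a conflict, so the schedule is not conflict-free.

Yes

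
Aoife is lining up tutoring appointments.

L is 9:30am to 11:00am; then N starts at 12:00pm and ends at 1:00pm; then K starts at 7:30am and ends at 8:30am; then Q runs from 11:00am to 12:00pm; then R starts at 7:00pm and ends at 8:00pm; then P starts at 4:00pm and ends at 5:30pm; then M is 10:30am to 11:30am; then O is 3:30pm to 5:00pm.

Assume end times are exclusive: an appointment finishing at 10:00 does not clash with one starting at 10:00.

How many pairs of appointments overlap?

3

Sorted by start: K, L, M, Q, N, O, P, R.
L starts after K ends, so nothing later overlaps K either.
M starts before L ends → L and M overlap.
Q starts exactly when L ends (back-to-back, no overlap), so nothing later overlaps L either.
Q starts before M ends → M and Q overlap.
N starts after M ends, so nothing later overlaps M either.
N starts exactly when Q ends (back-to-back, no overlap), so nothing later overlaps Q either.
O starts after N ends, so nothing later overlaps N either.
P starts before O ends → O and P overlap.
R starts after O ends.
R starts after P ends.
Overlapping pairs: L & M, M & Q, O & P — 3 in total.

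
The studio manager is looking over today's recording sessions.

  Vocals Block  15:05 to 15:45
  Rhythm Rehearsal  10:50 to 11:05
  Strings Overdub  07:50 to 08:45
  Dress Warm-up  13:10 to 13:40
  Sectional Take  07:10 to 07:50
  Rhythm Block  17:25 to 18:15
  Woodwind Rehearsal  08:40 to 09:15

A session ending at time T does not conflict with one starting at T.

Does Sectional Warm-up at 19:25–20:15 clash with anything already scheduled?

No — it doesn't clash with anything

Sectional Take: ends 07:50 at or before Sectional Warm-up starts 19:25 → clear.
Strings Overdub: ends 08:45 at or before Sectional Warm-up starts 19:25 → clear.
Woodwind Rehearsal: ends 09:15 at or before Sectional Warm-up starts 19:25 → clear.
Rhythm Rehearsal: ends 11:05 at or before Sectional Warm-up starts 19:25 → clear.
Dress Warm-up: ends 13:40 at or before Sectional Warm-up starts 19:25 → clear.
Vocals Block: ends 15:45 at or before Sectional Warm-up starts 19:25 → clear.
Rhythm Block: ends 18:15 at or before Sectional Warm-up starts 19:25 → clear.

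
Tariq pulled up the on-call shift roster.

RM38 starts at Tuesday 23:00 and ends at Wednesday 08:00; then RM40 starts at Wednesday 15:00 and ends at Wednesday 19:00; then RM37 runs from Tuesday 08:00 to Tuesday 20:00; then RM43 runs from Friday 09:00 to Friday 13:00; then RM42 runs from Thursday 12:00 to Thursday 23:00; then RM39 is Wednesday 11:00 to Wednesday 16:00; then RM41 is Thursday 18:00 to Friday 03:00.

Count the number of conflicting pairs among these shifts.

Two intervals overlap when each starts before the other ends.
Sorted by start: RM37, RM38, RM39, RM40, RM42, RM41, RM43.
RM38 starts after RM37 ends; RM37 is clear from here.
RM39 starts after RM38 ends; RM38 is clear from here.
RM40 starts before RM39 ends → RM39 and RM40 overlap.
RM42 starts after RM39 ends; RM39 is clear from here.
RM42 starts after RM40 ends; RM40 is clear from here.
RM41 starts before RM42 ends → RM42 and RM41 overlap.
RM43 starts after RM42 ends.
RM43 starts after RM41 ends.
Overlapping pairs: RM39 & RM40, RM41 & RM42 — 2 in total.

2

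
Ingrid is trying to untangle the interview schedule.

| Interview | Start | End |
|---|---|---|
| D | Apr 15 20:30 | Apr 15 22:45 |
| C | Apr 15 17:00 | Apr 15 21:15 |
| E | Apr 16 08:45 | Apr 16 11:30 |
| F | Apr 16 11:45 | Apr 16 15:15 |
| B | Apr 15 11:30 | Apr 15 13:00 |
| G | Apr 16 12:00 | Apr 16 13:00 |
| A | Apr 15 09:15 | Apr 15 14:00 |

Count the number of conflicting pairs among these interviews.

3

Check each pair: they overlap iff neither finishes before the other starts.
Sorted by start: A, B, C, D, E, F, G.
B starts before A ends → A and B overlap.
C starts after A ends, so nothing later overlaps A either.
C starts after B ends, so nothing later overlaps B either.
D starts before C ends → C and D overlap.
E starts after C ends, so nothing later overlaps C either.
E starts after D ends, so nothing later overlaps D either.
F starts after E ends, so nothing later overlaps E either.
G starts before F ends → F and G overlap.
Overlapping pairs: A & B, C & D, F & G — 3 in total.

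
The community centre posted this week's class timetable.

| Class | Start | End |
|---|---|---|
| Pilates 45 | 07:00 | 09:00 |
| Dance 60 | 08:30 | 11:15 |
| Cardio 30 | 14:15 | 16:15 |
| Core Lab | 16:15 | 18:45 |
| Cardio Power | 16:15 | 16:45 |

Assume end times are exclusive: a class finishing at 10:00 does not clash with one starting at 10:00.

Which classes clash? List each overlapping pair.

Sorted by start: Pilates 45, Dance 60, Cardio 30, Core Lab, Cardio Power.
Dance 60 starts before Pilates 45 ends → Pilates 45 and Dance 60 overlap.
Cardio 30 starts after Pilates 45 ends, so nothing later overlaps Pilates 45 either.
Cardio 30 starts after Dance 60 ends, so nothing later overlaps Dance 60 either.
Core Lab starts exactly when Cardio 30 ends (back-to-back, no overlap), so nothing later overlaps Cardio 30 either.
Cardio Power starts before Core Lab ends → Core Lab and Cardio Power overlap.

Cardio Power & Core Lab, Dance 60 & Pilates 45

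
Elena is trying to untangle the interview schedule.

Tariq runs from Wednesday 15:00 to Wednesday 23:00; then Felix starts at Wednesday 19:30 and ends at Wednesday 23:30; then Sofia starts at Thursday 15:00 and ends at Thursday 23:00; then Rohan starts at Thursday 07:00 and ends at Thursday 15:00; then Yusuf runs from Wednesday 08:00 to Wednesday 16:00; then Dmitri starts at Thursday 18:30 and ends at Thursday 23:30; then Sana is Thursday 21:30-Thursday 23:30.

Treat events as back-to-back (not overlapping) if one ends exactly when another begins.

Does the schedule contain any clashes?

Sorted by start: Yusuf, Tariq, Felix, Rohan, Sofia, Dmitri, Sana.
Tariq starts before Yusuf ends → Yusuf and Tariq overlap.
That's a conflict, so the schedule is not conflict-free.

Yes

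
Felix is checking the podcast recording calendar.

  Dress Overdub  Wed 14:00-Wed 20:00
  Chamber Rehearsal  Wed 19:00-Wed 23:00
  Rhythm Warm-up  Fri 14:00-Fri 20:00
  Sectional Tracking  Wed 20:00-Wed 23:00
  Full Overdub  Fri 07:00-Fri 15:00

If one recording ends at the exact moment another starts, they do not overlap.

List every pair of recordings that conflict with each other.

Chamber Rehearsal & Dress Overdub, Chamber Rehearsal & Sectional Tracking, Full Overdub & Rhythm Warm-up

Sorted by start: Dress Overdub, Chamber Rehearsal, Sectional Tracking, Full Overdub, Rhythm Warm-up.
Chamber Rehearsal starts before Dress Overdub ends → Dress Overdub and Chamber Rehearsal overlap.
Sectional Tracking starts exactly when Dress Overdub ends (back-to-back, no overlap) — done with Dress Overdub.
Sectional Tracking starts before Chamber Rehearsal ends → Chamber Rehearsal and Sectional Tracking overlap.
Full Overdub starts after Chamber Rehearsal ends — done with Chamber Rehearsal.
Full Overdub starts after Sectional Tracking ends — done with Sectional Tracking.
Rhythm Warm-up starts before Full Overdub ends → Full Overdub and Rhythm Warm-up overlap.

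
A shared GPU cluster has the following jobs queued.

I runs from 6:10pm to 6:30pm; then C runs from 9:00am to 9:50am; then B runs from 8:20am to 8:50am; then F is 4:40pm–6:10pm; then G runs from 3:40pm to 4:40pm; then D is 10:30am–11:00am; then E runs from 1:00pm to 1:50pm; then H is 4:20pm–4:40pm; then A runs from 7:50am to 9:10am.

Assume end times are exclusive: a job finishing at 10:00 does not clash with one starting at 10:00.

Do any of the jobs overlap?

Check each pair: they overlap iff neither finishes before the other starts.
Sorted by start: A, B, C, D, E, G, H, F, I.
B starts before A ends → A and B overlap.
That's a conflict, so the schedule is not conflict-free.

Yes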